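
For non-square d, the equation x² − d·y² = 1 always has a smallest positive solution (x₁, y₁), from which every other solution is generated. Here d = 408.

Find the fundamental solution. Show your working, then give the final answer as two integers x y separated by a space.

101 5

√408 → a₀=20, period (5,40); ℓ=2 even so k=1
a_0=20:  p_0=20·1+0=20,  q_0=20·0+1=1
a_1=5:  p_1=5·20+1=101,  q_1=5·1+0=5
→ (101, 5).  Check: 101²=10201, 408·5²=10200, difference 1.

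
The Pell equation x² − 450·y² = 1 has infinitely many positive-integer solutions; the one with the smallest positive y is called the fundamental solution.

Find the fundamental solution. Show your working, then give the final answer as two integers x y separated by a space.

d=450: √d = [21; 4,1,2,4,2,1,4,42] (ℓ=8, even), read p_7/q_7
step 0: (21, 1)  from 21·(1,0) + (0,1)
…
step 2: (106, 5)  from 1·(85,4) + (21,1)
step 3: (297, 14)  from 2·(106,5) + (85,4)
step 4: (1294, 61)  from 4·(297,14) + (106,5)
…
step 6: (4179, 197)  from 1·(2885,136) + (1294,61)
step 7: (19601, 924)  from 4·(4179,197) + (2885,136)
fundamental: x₁=19601, y₁=924  (since 384199201 − 450·853776 = 1)

19601 924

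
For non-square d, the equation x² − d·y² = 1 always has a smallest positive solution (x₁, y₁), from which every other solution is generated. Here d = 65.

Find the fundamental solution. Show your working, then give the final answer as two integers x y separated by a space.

129 16

√65 → a₀=8, period (16); ℓ=1 odd so k=1
a_0=8:  p_0=8·1+0=8,  q_0=8·0+1=1
a_1=16:  p_1=16·8+1=129,  q_1=16·1+0=16
fundamental: x₁=129, y₁=16  (since 16641 − 65·256 = 1)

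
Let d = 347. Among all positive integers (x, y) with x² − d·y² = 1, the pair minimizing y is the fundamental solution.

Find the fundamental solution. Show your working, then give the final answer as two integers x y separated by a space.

√347 = [18; 1,1,1,2,4,…,1,1,36, …], period ℓ=14 (even) → k=13
a_0=18:  p_0=18·1+0=18,  q_0=18·0+1=1
…
a_2=1:  p_2=1·19+18=37,  q_2=1·1+1=2
a_3=1:  p_3=1·37+19=56,  q_3=1·2+1=3
a_4=2:  p_4=2·56+37=149,  q_4=2·3+2=8
a_5=4:  p_5=4·149+56=652,  q_5=4·8+3=35
a_6=1:  p_6=1·652+149=801,  q_6=1·35+8=43
a_7=17:  p_7=17·801+652=14269,  q_7=17·43+35=766
a_8=1:  p_8=1·14269+801=15070,  q_8=1·766+43=809
a_9=4:  p_9=4·15070+14269=74549,  q_9=4·809+766=4002
…
a_11=1:  p_11=1·164168+74549=238717,  q_11=1·8813+4002=12815
a_12=1:  p_12=1·238717+164168=402885,  q_12=1·12815+8813=21628
a_13=1:  p_13=1·402885+238717=641602,  q_13=1·21628+12815=34443
(x₁, y₁) = (641602, 34443);  641602² − 347·34443² = 1 ✓

641602 34443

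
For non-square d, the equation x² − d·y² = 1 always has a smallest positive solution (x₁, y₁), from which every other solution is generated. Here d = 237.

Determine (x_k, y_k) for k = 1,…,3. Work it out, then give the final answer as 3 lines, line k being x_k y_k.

228151 14820
104105757601 6762395640
47503665404623351 3085694655308460

√237 = [15; 2,1,1,7,10,7,1,1,2,30, …], period ℓ=10 (even) → k=9
k=0  a_k=15  p_k/q_k = 15/1
k=1  a_k=2  p_k/q_k = 31/2
…
k=3  a_k=1  p_k/q_k = 77/5
k=4  a_k=7  p_k/q_k = 585/38
…
k=7  a_k=1  p_k/q_k = 48001/3118
k=8  a_k=1  p_k/q_k = 90075/5851
k=9  a_k=2  p_k/q_k = 228151/14820
(x₁, y₁) = (228151, 14820);  228151² − 237·14820² = 1 ✓
(x_2, y_2) = (228151·228151 + 237·14820·14820, 228151·14820 + 14820·228151) = (104105757601, 6762395640)
(x_3, y_3) = (228151·104105757601 + 237·14820·6762395640, 228151·6762395640 + 14820·104105757601) = (47503665404623351, 3085694655308460)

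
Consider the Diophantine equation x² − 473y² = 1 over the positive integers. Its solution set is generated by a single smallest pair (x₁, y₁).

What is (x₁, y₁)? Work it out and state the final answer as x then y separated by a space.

d=473: √d = [21; 1,2,1,42] (ℓ=4, even), read p_3/q_3
a_0=21:  p_0=21·1+0=21,  q_0=21·0+1=1
…
a_2=2:  p_2=2·22+21=65,  q_2=2·1+1=3
a_3=1:  p_3=1·65+22=87,  q_3=1·3+1=4
fundamental: x₁=87, y₁=4  (since 7569 − 473·16 = 1)

87 4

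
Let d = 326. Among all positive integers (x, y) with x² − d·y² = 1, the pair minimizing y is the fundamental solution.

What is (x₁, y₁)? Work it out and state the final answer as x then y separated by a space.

d=326: √d = [18; 18,36] (ℓ=2, even), read p_1/q_1
a_0=18:  p_0=18·1+0=18,  q_0=18·0+1=1
a_1=18:  p_1=18·18+1=325,  q_1=18·1+0=18
fundamental: x₁=325, y₁=18  (since 105625 − 326·324 = 1)

325 18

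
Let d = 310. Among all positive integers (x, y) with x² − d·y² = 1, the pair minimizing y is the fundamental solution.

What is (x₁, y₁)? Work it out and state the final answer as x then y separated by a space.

d=310: √d = [17; 1,1,1,1,5,…,1,1,34] (ℓ=16, even), read p_15/q_15
step 0: (17, 1)  from 17·(1,0) + (0,1)
step 1: (18, 1)  from 1·(17,1) + (1,0)
step 2: (35, 2)  from 1·(18,1) + (17,1)
…
step 6: (1567, 89)  from 3·(493,28) + (88,5)
…
step 10: (28928, 1643)  from 3·(7747,440) + (5687,323)
step 11: (152387, 8655)  from 5·(28928,1643) + (7747,440)
step 12: (181315, 10298)  from 1·(152387,8655) + (28928,1643)
step 13: (333702, 18953)  from 1·(181315,10298) + (152387,8655)
step 14: (515017, 29251)  from 1·(333702,18953) + (181315,10298)
step 15: (848719, 48204)  from 1·(515017,29251) + (333702,18953)
→ (848719, 48204).  Check: 848719²=720323940961, 310·48204²=720323940960, difference 1.

848719 48204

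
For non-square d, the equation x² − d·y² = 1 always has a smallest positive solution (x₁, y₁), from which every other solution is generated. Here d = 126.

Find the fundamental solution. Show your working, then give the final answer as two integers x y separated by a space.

√126 = [11; 4,2,4,22, …], period ℓ=4 (even) → k=3
k=0  a_k=11  p_k/q_k = 11/1
k=1  a_k=4  p_k/q_k = 45/4
k=2  a_k=2  p_k/q_k = 101/9
k=3  a_k=4  p_k/q_k = 449/40
(x₁, y₁) = (449, 40);  449² − 126·40² = 1 ✓

449 40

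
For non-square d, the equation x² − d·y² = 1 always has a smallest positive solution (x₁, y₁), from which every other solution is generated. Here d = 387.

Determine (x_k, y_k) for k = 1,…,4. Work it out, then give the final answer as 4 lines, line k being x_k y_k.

3482 177
24248647 1232628
168867574226 8584021215
1175993762661217 59779122508632

√387 → a₀=19, period (1,2,19,2,1,38); ℓ=6 even so k=5
a_0=19:  p_0=19·1+0=19,  q_0=19·0+1=1
…
a_3=19:  p_3=19·59+20=1141,  q_3=19·3+1=58
a_4=2:  p_4=2·1141+59=2341,  q_4=2·58+3=119
a_5=1:  p_5=1·2341+1141=3482,  q_5=1·119+58=177
fundamental: x₁=3482, y₁=177  (since 12124324 − 387·31329 = 1)
k=2:  x_2 = 3482·3482+387·177·177 = 24248647,  y_2 = 3482·177+177·3482 = 1232628
k=3:  x_3 = 3482·24248647+387·177·1232628 = 168867574226,  y_3 = 3482·1232628+177·24248647 = 8584021215
k=4:  x_4 = 3482·168867574226+387·177·8584021215 = 1175993762661217,  y_4 = 3482·8584021215+177·168867574226 = 59779122508632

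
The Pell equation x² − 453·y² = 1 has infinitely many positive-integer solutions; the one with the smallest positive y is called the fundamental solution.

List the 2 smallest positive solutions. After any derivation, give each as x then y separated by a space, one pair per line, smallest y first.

1653751 77700
5469784740001 256992905400

d=453: √d = [21; 3,1,1,10,14,10,1,1,3,42] (ℓ=10, even), read p_9/q_9
k=0  a_k=21  p_k/q_k = 21/1
k=1  a_k=3  p_k/q_k = 64/3
k=2  a_k=1  p_k/q_k = 85/4
…
k=6  a_k=10  p_k/q_k = 223565/10504
…
k=8  a_k=1  p_k/q_k = 469329/22051
k=9  a_k=3  p_k/q_k = 1653751/77700
→ (1653751, 77700).  Check: 1653751²=2734892370001, 453·77700²=2734892370000, difference 1.
(1653751+77700√453)^2 = 5469784740001 + 256992905400√453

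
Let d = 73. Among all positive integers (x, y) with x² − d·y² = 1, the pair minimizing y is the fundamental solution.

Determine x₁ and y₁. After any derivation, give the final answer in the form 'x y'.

2281249 267000

√73 → a₀=8, period (1,1,5,5,1,1,16); ℓ=7 odd so k=13
i=0: a=8 ⇒ p=8, q=1
…
i=8: a=1 ⇒ p=18737, q=2193
i=9: a=1 ⇒ p=36406, q=4261
…
i=12: a=1 ⇒ p=1241008, q=145249
i=13: a=1 ⇒ p=2281249, q=267000
(x₁, y₁) = (2281249, 267000);  2281249² − 73·267000² = 1 ✓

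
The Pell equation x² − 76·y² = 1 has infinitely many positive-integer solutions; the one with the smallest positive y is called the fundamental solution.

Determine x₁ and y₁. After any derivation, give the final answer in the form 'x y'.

57799 6630

√76 = [8; 1,2,1,1,5,4,5,1,1,2,1,16, …], period ℓ=12 (even) → k=11
k=0  a_k=8  p_k/q_k = 8/1
k=1  a_k=1  p_k/q_k = 9/1
…
k=3  a_k=1  p_k/q_k = 35/4
k=4  a_k=1  p_k/q_k = 61/7
k=5  a_k=5  p_k/q_k = 340/39
…
k=8  a_k=1  p_k/q_k = 8866/1017
k=9  a_k=1  p_k/q_k = 16311/1871
k=10  a_k=2  p_k/q_k = 41488/4759
k=11  a_k=1  p_k/q_k = 57799/6630
fundamental: x₁=57799, y₁=6630  (since 3340724401 − 76·43956900 = 1)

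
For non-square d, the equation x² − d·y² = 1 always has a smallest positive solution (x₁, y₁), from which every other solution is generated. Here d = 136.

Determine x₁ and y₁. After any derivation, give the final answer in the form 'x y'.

35 3

√136 → a₀=11, period (1,1,1,22); ℓ=4 even so k=3
i=0: a=11 ⇒ p=11, q=1
…
i=2: a=1 ⇒ p=23, q=2
i=3: a=1 ⇒ p=35, q=3
(x₁, y₁) = (35, 3);  35² − 136·3² = 1 ✓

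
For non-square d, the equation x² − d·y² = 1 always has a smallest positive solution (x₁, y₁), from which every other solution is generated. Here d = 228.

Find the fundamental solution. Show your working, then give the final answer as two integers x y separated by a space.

d=228: √d = [15; 10,30] (ℓ=2, even), read p_1/q_1
a_0=15:  p_0=15·1+0=15,  q_0=15·0+1=1
a_1=10:  p_1=10·15+1=151,  q_1=10·1+0=10
(x₁, y₁) = (151, 10);  151² − 228·10² = 1 ✓

151 10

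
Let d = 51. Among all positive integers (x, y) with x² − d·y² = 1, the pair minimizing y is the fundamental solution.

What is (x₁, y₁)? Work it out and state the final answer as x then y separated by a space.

50 7

[7; 7,14] for √51; ℓ=2 ⇒ convergent index 1
a_0=7:  p_0=7·1+0=7,  q_0=7·0+1=1
a_1=7:  p_1=7·7+1=50,  q_1=7·1+0=7
fundamental: x₁=50, y₁=7  (since 2500 − 51·49 = 1)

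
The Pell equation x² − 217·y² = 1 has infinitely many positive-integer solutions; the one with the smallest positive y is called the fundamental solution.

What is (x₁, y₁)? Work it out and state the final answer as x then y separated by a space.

3844063 260952

√217 = [14; 1,2,1,2,1,…,2,1,28, …], period ℓ=16 (even) → k=15
i=0: a=14 ⇒ p=14, q=1
i=1: a=1 ⇒ p=15, q=1
i=2: a=2 ⇒ p=44, q=3
…
i=4: a=2 ⇒ p=162, q=11
i=5: a=1 ⇒ p=221, q=15
i=6: a=1 ⇒ p=383, q=26
…
i=8: a=4 ⇒ p=15055, q=1022
i=9: a=9 ⇒ p=139163, q=9447
i=10: a=1 ⇒ p=154218, q=10469
i=11: a=1 ⇒ p=293381, q=19916
i=12: a=2 ⇒ p=740980, q=50301
…
i=14: a=2 ⇒ p=2809702, q=190735
i=15: a=1 ⇒ p=3844063, q=260952
fundamental: x₁=3844063, y₁=260952  (since 14776820347969 − 217·68095946304 = 1)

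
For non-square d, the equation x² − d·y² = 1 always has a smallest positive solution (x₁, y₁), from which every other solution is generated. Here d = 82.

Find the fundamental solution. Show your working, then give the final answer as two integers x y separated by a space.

[9; 18] for √82; ℓ=1 ⇒ convergent index 1
k=0  a_k=9  p_k/q_k = 9/1
k=1  a_k=18  p_k/q_k = 163/18
fundamental: x₁=163, y₁=18  (since 26569 − 82·324 = 1)

163 18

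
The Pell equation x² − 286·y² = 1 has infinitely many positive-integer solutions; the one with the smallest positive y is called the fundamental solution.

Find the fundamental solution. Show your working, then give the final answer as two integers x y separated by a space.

561835 33222

[16; 1,10,3,3,2,3,3,10,1,32] for √286; ℓ=10 ⇒ convergent index 9
k=0  a_k=16  p_k/q_k = 16/1
k=1  a_k=1  p_k/q_k = 17/1
…
k=4  a_k=3  p_k/q_k = 1911/113
k=5  a_k=2  p_k/q_k = 4397/260
k=6  a_k=3  p_k/q_k = 15102/893
k=7  a_k=3  p_k/q_k = 49703/2939
k=8  a_k=10  p_k/q_k = 512132/30283
k=9  a_k=1  p_k/q_k = 561835/33222
fundamental: x₁=561835, y₁=33222  (since 315658567225 − 286·1103701284 = 1)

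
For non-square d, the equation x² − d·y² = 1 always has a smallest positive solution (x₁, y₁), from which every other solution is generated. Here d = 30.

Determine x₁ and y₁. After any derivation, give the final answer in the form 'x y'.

√30 = [5; 2,10, …], period ℓ=2 (even) → k=1
k=0  a_k=5  p_k/q_k = 5/1
k=1  a_k=2  p_k/q_k = 11/2
(x₁, y₁) = (11, 2);  11² − 30·2² = 1 ✓

11 2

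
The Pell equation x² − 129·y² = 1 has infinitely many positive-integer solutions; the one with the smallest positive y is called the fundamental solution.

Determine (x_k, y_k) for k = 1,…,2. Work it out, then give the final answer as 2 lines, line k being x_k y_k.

√129 → a₀=11, period (2,1,3,1,6,1,3,1,2,22); ℓ=10 even so k=9
i=0: a=11 ⇒ p=11, q=1
…
i=2: a=1 ⇒ p=34, q=3
i=3: a=3 ⇒ p=125, q=11
i=4: a=1 ⇒ p=159, q=14
i=5: a=6 ⇒ p=1079, q=95
i=6: a=1 ⇒ p=1238, q=109
i=7: a=3 ⇒ p=4793, q=422
i=8: a=1 ⇒ p=6031, q=531
i=9: a=2 ⇒ p=16855, q=1484
(x₁, y₁) = (16855, 1484);  16855² − 129·1484² = 1 ✓
k=2:  x_2 = 16855·16855+129·1484·1484 = 568182049,  y_2 = 16855·1484+1484·16855 = 50025640

16855 1484
568182049 50025640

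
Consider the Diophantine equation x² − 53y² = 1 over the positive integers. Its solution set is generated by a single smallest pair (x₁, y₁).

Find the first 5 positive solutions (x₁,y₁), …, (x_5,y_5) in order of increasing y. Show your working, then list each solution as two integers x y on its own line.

66249 9100
8777860001 1205731800
1163048894346249 159757052027300
154101652394311440001 21167489878307463600
20418160737778428282906249 2804650073736225260045500

√53 → a₀=7, period (3,1,1,3,14); ℓ=5 odd so k=9
i=0: a=7 ⇒ p=7, q=1
i=1: a=3 ⇒ p=22, q=3
i=2: a=1 ⇒ p=29, q=4
i=3: a=1 ⇒ p=51, q=7
…
i=6: a=3 ⇒ p=7979, q=1096
…
i=8: a=1 ⇒ p=18557, q=2549
i=9: a=3 ⇒ p=66249, q=9100
→ (66249, 9100).  Check: 66249²=4388930001, 53·9100²=4388930000, difference 1.
n=2: (66249,9100)∘(66249,9100) = (66249·66249+53·9100·9100, 66249·9100+9100·66249) = (8777860001,1205731800)
n=3: (8777860001,1205731800)∘(66249,9100) = (66249·8777860001+53·9100·1205731800, 66249·1205731800+9100·8777860001) = (1163048894346249,159757052027300)
n=4: (1163048894346249,159757052027300)∘(66249,9100) = (66249·1163048894346249+53·9100·159757052027300, 66249·159757052027300+9100·1163048894346249) = (154101652394311440001,21167489878307463600)
n=5: (154101652394311440001,21167489878307463600)∘(66249,9100) = (66249·154101652394311440001+53·9100·21167489878307463600, 66249·21167489878307463600+9100·154101652394311440001) = (20418160737778428282906249,2804650073736225260045500)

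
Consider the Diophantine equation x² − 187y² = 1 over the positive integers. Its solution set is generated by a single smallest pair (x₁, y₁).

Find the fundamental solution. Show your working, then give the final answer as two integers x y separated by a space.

1682 123

√187 = [13; 1,2,13,2,1,26, …], period ℓ=6 (even) → k=5
a_0=13:  p_0=13·1+0=13,  q_0=13·0+1=1
a_1=1:  p_1=1·13+1=14,  q_1=1·1+0=1
…
a_4=2:  p_4=2·547+41=1135,  q_4=2·40+3=83
a_5=1:  p_5=1·1135+547=1682,  q_5=1·83+40=123
fundamental: x₁=1682, y₁=123  (since 2829124 − 187·15129 = 1)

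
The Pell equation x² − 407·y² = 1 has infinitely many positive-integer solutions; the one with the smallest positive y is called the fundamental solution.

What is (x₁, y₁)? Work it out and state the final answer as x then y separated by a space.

d=407: √d = [20; 5,1,2,1,5,40] (ℓ=6, even), read p_5/q_5
k=0  a_k=20  p_k/q_k = 20/1
k=1  a_k=5  p_k/q_k = 101/5
…
k=4  a_k=1  p_k/q_k = 464/23
k=5  a_k=5  p_k/q_k = 2663/132
fundamental: x₁=2663, y₁=132  (since 7091569 − 407·17424 = 1)

2663 132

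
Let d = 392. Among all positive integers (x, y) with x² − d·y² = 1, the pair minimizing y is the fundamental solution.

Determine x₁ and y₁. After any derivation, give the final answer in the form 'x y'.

[19; 1,3,1,38] for √392; ℓ=4 ⇒ convergent index 3
i=0: a=19 ⇒ p=19, q=1
…
i=2: a=3 ⇒ p=79, q=4
i=3: a=1 ⇒ p=99, q=5
fundamental: x₁=99, y₁=5  (since 9801 − 392·25 = 1)

99 5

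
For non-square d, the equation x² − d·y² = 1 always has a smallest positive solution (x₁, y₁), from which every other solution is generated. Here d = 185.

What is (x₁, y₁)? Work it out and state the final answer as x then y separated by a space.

d=185: √d = [13; 1,1,1,1,26] (ℓ=5, odd), read p_9/q_9
k=0  a_k=13  p_k/q_k = 13/1
k=1  a_k=1  p_k/q_k = 14/1
k=2  a_k=1  p_k/q_k = 27/2
…
k=4  a_k=1  p_k/q_k = 68/5
…
k=8  a_k=1  p_k/q_k = 5563/409
k=9  a_k=1  p_k/q_k = 9249/680
→ (9249, 680).  Check: 9249²=85544001, 185·680²=85544000, difference 1.

9249 680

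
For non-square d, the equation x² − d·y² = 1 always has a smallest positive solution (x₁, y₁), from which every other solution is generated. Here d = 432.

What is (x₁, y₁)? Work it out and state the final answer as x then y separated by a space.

√432 → a₀=20, period (1,3,1,1,1,3,1,40); ℓ=8 even so k=7
k=0  a_k=20  p_k/q_k = 20/1
k=1  a_k=1  p_k/q_k = 21/1
k=2  a_k=3  p_k/q_k = 83/4
k=3  a_k=1  p_k/q_k = 104/5
k=4  a_k=1  p_k/q_k = 187/9
k=5  a_k=1  p_k/q_k = 291/14
k=6  a_k=3  p_k/q_k = 1060/51
k=7  a_k=1  p_k/q_k = 1351/65
fundamental: x₁=1351, y₁=65  (since 1825201 − 432·4225 = 1)

1351 65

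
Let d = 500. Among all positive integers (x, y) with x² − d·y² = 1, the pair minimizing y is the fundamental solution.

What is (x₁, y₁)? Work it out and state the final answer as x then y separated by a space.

930249 41602

[22; 2,1,3,2,1,…,1,2,44] for √500; ℓ=14 ⇒ convergent index 13
step 0: (22, 1)  from 22·(1,0) + (0,1)
…
step 2: (67, 3)  from 1·(45,2) + (22,1)
step 3: (246, 11)  from 3·(67,3) + (45,2)
step 4: (559, 25)  from 2·(246,11) + (67,3)
step 5: (805, 36)  from 1·(559,25) + (246,11)
step 6: (1364, 61)  from 1·(805,36) + (559,25)
…
step 8: (15809, 707)  from 1·(14445,646) + (1364,61)
step 9: (30254, 1353)  from 1·(15809,707) + (14445,646)
…
step 11: (259205, 11592)  from 3·(76317,3413) + (30254,1353)
step 12: (335522, 15005)  from 1·(259205,11592) + (76317,3413)
step 13: (930249, 41602)  from 2·(335522,15005) + (259205,11592)
(x₁, y₁) = (930249, 41602);  930249² − 500·41602² = 1 ✓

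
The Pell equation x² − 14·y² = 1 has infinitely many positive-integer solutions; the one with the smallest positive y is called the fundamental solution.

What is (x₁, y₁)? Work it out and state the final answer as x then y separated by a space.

√14 → a₀=3, period (1,2,1,6); ℓ=4 even so k=3
k=0  a_k=3  p_k/q_k = 3/1
k=1  a_k=1  p_k/q_k = 4/1
k=2  a_k=2  p_k/q_k = 11/3
k=3  a_k=1  p_k/q_k = 15/4
(x₁, y₁) = (15, 4);  15² − 14·4² = 1 ✓

15 4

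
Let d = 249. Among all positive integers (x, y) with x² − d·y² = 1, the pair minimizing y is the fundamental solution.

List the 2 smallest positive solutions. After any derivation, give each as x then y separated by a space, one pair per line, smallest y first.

√249 → a₀=15, period (1,3,1,1,5,…,3,1,30); ℓ=16 even so k=15
i=0: a=15 ⇒ p=15, q=1
i=1: a=1 ⇒ p=16, q=1
i=2: a=3 ⇒ p=63, q=4
i=3: a=1 ⇒ p=79, q=5
i=4: a=1 ⇒ p=142, q=9
i=5: a=5 ⇒ p=789, q=50
i=6: a=1 ⇒ p=931, q=59
i=7: a=3 ⇒ p=3582, q=227
…
i=10: a=1 ⇒ p=150586, q=9543
i=11: a=5 ⇒ p=866765, q=54929
i=12: a=1 ⇒ p=1017351, q=64472
…
i=14: a=3 ⇒ p=6669699, q=422675
i=15: a=1 ⇒ p=8553815, q=542076
→ (8553815, 542076).  Check: 8553815²=73167751054225, 249·542076²=73167751054224, difference 1.
(x_2, y_2) = (8553815·8553815 + 249·542076·542076, 8553815·542076 + 542076·8553815) = (146335502108449, 9273635639880)

8553815 542076
146335502108449 9273635639880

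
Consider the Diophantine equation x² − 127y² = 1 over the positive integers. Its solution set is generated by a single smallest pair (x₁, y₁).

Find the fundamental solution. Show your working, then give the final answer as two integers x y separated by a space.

d=127: √d = [11; 3,1,2,2,7,11,7,2,2,1,3,22] (ℓ=12, even), read p_11/q_11
step 0: (11, 1)  from 11·(1,0) + (0,1)
step 1: (34, 3)  from 3·(11,1) + (1,0)
…
step 3: (124, 11)  from 2·(45,4) + (34,3)
…
step 5: (2175, 193)  from 7·(293,26) + (124,11)
…
step 10: (1274561, 113099)  from 1·(906941,80478) + (367620,32621)
step 11: (4730624, 419775)  from 3·(1274561,113099) + (906941,80478)
fundamental: x₁=4730624, y₁=419775  (since 22378803429376 − 127·176211050625 = 1)

4730624 419775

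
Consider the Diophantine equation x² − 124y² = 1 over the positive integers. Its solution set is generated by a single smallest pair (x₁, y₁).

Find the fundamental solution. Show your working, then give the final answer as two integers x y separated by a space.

4620799 414960

√124 = [11; 7,2,1,1,1,…,2,7,22, …], period ℓ=16 (even) → k=15
step 0: (11, 1)  from 11·(1,0) + (0,1)
…
step 2: (167, 15)  from 2·(78,7) + (11,1)
step 3: (245, 22)  from 1·(167,15) + (78,7)
step 4: (412, 37)  from 1·(245,22) + (167,15)
step 5: (657, 59)  from 1·(412,37) + (245,22)
step 6: (2383, 214)  from 3·(657,59) + (412,37)
step 7: (3040, 273)  from 1·(2383,214) + (657,59)
…
step 9: (17583, 1579)  from 1·(14543,1306) + (3040,273)
…
step 12: (152167, 13665)  from 1·(84875,7622) + (67292,6043)
step 13: (237042, 21287)  from 1·(152167,13665) + (84875,7622)
step 14: (626251, 56239)  from 2·(237042,21287) + (152167,13665)
step 15: (4620799, 414960)  from 7·(626251,56239) + (237042,21287)
fundamental: x₁=4620799, y₁=414960  (since 21351783398401 − 124·172191801600 = 1)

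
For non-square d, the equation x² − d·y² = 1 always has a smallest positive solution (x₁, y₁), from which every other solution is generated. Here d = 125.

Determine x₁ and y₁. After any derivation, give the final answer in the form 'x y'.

930249 83204

d=125: √d = [11; 5,1,1,5,22] (ℓ=5, odd), read p_9/q_9
a_0=11:  p_0=11·1+0=11,  q_0=11·0+1=1
…
a_2=1:  p_2=1·56+11=67,  q_2=1·5+1=6
…
a_5=22:  p_5=22·682+123=15127,  q_5=22·61+11=1353
a_6=5:  p_6=5·15127+682=76317,  q_6=5·1353+61=6826
…
a_8=1:  p_8=1·91444+76317=167761,  q_8=1·8179+6826=15005
a_9=5:  p_9=5·167761+91444=930249,  q_9=5·15005+8179=83204
(x₁, y₁) = (930249, 83204);  930249² − 125·83204² = 1 ✓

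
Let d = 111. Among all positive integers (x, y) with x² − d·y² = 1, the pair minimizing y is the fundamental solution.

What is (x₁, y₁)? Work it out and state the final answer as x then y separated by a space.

√111 = [10; 1,1,6,1,1,20, …], period ℓ=6 (even) → k=5
i=0: a=10 ⇒ p=10, q=1
i=1: a=1 ⇒ p=11, q=1
i=2: a=1 ⇒ p=21, q=2
i=3: a=6 ⇒ p=137, q=13
i=4: a=1 ⇒ p=158, q=15
i=5: a=1 ⇒ p=295, q=28
→ (295, 28).  Check: 295²=87025, 111·28²=87024, difference 1.

295 28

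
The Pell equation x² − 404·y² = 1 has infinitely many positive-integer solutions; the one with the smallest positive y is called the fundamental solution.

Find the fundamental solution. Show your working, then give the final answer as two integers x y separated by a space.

201 10

[20; 10,40] for √404; ℓ=2 ⇒ convergent index 1
a_0=20:  p_0=20·1+0=20,  q_0=20·0+1=1
a_1=10:  p_1=10·20+1=201,  q_1=10·1+0=10
(x₁, y₁) = (201, 10);  201² − 404·10² = 1 ✓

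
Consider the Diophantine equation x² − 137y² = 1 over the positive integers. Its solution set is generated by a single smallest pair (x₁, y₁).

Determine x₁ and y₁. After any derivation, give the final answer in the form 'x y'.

√137 = [11; 1,2,2,1,1,2,2,1,22, …], period ℓ=9 (odd) → k=17
step 0: (11, 1)  from 11·(1,0) + (0,1)
…
step 3: (82, 7)  from 2·(35,3) + (12,1)
…
step 5: (199, 17)  from 1·(117,10) + (82,7)
step 6: (515, 44)  from 2·(199,17) + (117,10)
step 7: (1229, 105)  from 2·(515,44) + (199,17)
…
step 10: (41341, 3532)  from 1·(39597,3383) + (1744,149)
step 11: (122279, 10447)  from 2·(41341,3532) + (39597,3383)
step 12: (285899, 24426)  from 2·(122279,10447) + (41341,3532)
step 13: (408178, 34873)  from 1·(285899,24426) + (122279,10447)
step 14: (694077, 59299)  from 1·(408178,34873) + (285899,24426)
…
step 16: (4286741, 366241)  from 2·(1796332,153471) + (694077,59299)
step 17: (6083073, 519712)  from 1·(4286741,366241) + (1796332,153471)
fundamental: x₁=6083073, y₁=519712  (since 37003777123329 − 137·270100562944 = 1)

6083073 519712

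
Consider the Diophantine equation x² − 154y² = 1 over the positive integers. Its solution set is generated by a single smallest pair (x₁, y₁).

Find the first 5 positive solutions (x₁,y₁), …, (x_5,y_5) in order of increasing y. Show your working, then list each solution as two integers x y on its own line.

[12; 2,2,3,1,2,1,3,2,2,24] for √154; ℓ=10 ⇒ convergent index 9
step 0: (12, 1)  from 12·(1,0) + (0,1)
step 1: (25, 2)  from 2·(12,1) + (1,0)
step 2: (62, 5)  from 2·(25,2) + (12,1)
step 3: (211, 17)  from 3·(62,5) + (25,2)
step 4: (273, 22)  from 1·(211,17) + (62,5)
step 5: (757, 61)  from 2·(273,22) + (211,17)
step 6: (1030, 83)  from 1·(757,61) + (273,22)
step 7: (3847, 310)  from 3·(1030,83) + (757,61)
step 8: (8724, 703)  from 2·(3847,310) + (1030,83)
step 9: (21295, 1716)  from 2·(8724,703) + (3847,310)
→ (21295, 1716).  Check: 21295²=453477025, 154·1716²=453477024, difference 1.
(21295+1716√154)^2 = 906954049 + 73084440√154
(21295+1716√154)^3 = 38627172925615 + 3112666297884√154
(21295+1716√154)^4 = 1645131293994988801 + 132568457553795120√154
(21295+1716√154)^5 = 70066141772619400108975 + 5646090604103467862916√154

21295 1716
906954049 73084440
38627172925615 3112666297884
1645131293994988801 132568457553795120
70066141772619400108975 5646090604103467862916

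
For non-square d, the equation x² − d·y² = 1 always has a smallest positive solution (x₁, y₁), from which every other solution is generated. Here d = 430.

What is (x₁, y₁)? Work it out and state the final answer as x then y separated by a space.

√430 = [20; 1,2,1,3,1,…,2,1,40, …], period ℓ=14 (even) → k=13
i=0: a=20 ⇒ p=20, q=1
…
i=5: a=1 ⇒ p=394, q=19
…
i=12: a=2 ⇒ p=2107880, q=101651
i=13: a=1 ⇒ p=2862251, q=138030
(x₁, y₁) = (2862251, 138030);  2862251² − 430·138030² = 1 ✓

2862251 138030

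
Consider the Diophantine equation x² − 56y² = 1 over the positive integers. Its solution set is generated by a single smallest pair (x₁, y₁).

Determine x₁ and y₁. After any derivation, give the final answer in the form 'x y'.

15 2

[7; 2,14] for √56; ℓ=2 ⇒ convergent index 1
a_0=7:  p_0=7·1+0=7,  q_0=7·0+1=1
a_1=2:  p_1=2·7+1=15,  q_1=2·1+0=2
(x₁, y₁) = (15, 2);  15² − 56·2² = 1 ✓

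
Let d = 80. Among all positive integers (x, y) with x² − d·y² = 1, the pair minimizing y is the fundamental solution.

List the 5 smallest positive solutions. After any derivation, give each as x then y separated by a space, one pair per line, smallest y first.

9 1
161 18
2889 323
51841 5796
930249 104005

d=80: √d = [8; 1,16] (ℓ=2, even), read p_1/q_1
i=0: a=8 ⇒ p=8, q=1
i=1: a=1 ⇒ p=9, q=1
fundamental: x₁=9, y₁=1  (since 81 − 80·1 = 1)
n=2: (9,1)∘(9,1) = (9·9+80·1·1, 9·1+1·9) = (161,18)
n=3: (161,18)∘(9,1) = (9·161+80·1·18, 9·18+1·161) = (2889,323)
n=4: (2889,323)∘(9,1) = (9·2889+80·1·323, 9·323+1·2889) = (51841,5796)
n=5: (51841,5796)∘(9,1) = (9·51841+80·1·5796, 9·5796+1·51841) = (930249,104005)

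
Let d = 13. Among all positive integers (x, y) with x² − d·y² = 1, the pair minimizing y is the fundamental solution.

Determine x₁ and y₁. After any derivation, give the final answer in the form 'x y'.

[3; 1,1,1,1,6] for √13; ℓ=5 ⇒ convergent index 9
k=0  a_k=3  p_k/q_k = 3/1
k=1  a_k=1  p_k/q_k = 4/1
…
k=4  a_k=1  p_k/q_k = 18/5
…
k=6  a_k=1  p_k/q_k = 137/38
…
k=8  a_k=1  p_k/q_k = 393/109
k=9  a_k=1  p_k/q_k = 649/180
fundamental: x₁=649, y₁=180  (since 421201 − 13·32400 = 1)

649 180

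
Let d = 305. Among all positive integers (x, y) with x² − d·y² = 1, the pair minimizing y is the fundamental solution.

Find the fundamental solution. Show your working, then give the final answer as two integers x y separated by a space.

489 28

[17; 2,6,2,34] for √305; ℓ=4 ⇒ convergent index 3
step 0: (17, 1)  from 17·(1,0) + (0,1)
…
step 2: (227, 13)  from 6·(35,2) + (17,1)
step 3: (489, 28)  from 2·(227,13) + (35,2)
→ (489, 28).  Check: 489²=239121, 305·28²=239120, difference 1.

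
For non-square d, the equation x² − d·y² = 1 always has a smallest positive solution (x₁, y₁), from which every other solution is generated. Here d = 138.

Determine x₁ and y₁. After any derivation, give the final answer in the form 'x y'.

d=138: √d = [11; 1,2,1,22] (ℓ=4, even), read p_3/q_3
step 0: (11, 1)  from 11·(1,0) + (0,1)
step 1: (12, 1)  from 1·(11,1) + (1,0)
step 2: (35, 3)  from 2·(12,1) + (11,1)
step 3: (47, 4)  from 1·(35,3) + (12,1)
→ (47, 4).  Check: 47²=2209, 138·4²=2208, difference 1.

47 4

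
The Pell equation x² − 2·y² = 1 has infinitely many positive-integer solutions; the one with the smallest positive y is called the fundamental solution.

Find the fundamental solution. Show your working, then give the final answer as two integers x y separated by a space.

3 2

√2 → a₀=1, period (2); ℓ=1 odd so k=1
i=0: a=1 ⇒ p=1, q=1
i=1: a=2 ⇒ p=3, q=2
→ (3, 2).  Check: 3²=9, 2·2²=8, difference 1.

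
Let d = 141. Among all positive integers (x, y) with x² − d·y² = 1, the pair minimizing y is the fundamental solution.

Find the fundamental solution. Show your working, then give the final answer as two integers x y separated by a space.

95 8

√141 = [11; 1,6,1,22, …], period ℓ=4 (even) → k=3
step 0: (11, 1)  from 11·(1,0) + (0,1)
…
step 2: (83, 7)  from 6·(12,1) + (11,1)
step 3: (95, 8)  from 1·(83,7) + (12,1)
→ (95, 8).  Check: 95²=9025, 141·8²=9024, difference 1.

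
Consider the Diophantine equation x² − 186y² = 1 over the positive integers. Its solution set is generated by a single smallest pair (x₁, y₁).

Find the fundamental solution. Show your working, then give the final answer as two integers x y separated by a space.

7501 550

[13; 1,1,1,3,4,3,1,1,1,26] for √186; ℓ=10 ⇒ convergent index 9
k=0  a_k=13  p_k/q_k = 13/1
…
k=4  a_k=3  p_k/q_k = 150/11
k=5  a_k=4  p_k/q_k = 641/47
k=6  a_k=3  p_k/q_k = 2073/152
k=7  a_k=1  p_k/q_k = 2714/199
k=8  a_k=1  p_k/q_k = 4787/351
k=9  a_k=1  p_k/q_k = 7501/550
→ (7501, 550).  Check: 7501²=56265001, 186·550²=56265000, difference 1.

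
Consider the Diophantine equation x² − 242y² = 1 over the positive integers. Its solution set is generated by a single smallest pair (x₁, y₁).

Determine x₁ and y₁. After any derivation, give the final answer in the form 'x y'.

19601 1260

d=242: √d = [15; 1,1,3,1,14,1,3,1,1,30] (ℓ=10, even), read p_9/q_9
i=0: a=15 ⇒ p=15, q=1
…
i=4: a=1 ⇒ p=140, q=9
…
i=6: a=1 ⇒ p=2209, q=142
i=7: a=3 ⇒ p=8696, q=559
i=8: a=1 ⇒ p=10905, q=701
i=9: a=1 ⇒ p=19601, q=1260
→ (19601, 1260).  Check: 19601²=384199201, 242·1260²=384199200, difference 1.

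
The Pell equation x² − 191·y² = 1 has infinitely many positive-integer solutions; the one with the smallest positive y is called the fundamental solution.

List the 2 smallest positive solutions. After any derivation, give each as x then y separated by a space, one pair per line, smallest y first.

√191 → a₀=13, period (1,4,1,1,3,…,4,1,26); ℓ=16 even so k=15
i=0: a=13 ⇒ p=13, q=1
i=1: a=1 ⇒ p=14, q=1
i=2: a=4 ⇒ p=69, q=5
…
i=4: a=1 ⇒ p=152, q=11
i=5: a=3 ⇒ p=539, q=39
i=6: a=2 ⇒ p=1230, q=89
…
i=8: a=13 ⇒ p=40217, q=2910
…
i=10: a=2 ⇒ p=207083, q=14984
…
i=12: a=1 ⇒ p=911765, q=65973
…
i=14: a=4 ⇒ p=7377553, q=533821
i=15: a=1 ⇒ p=8994000, q=650783
fundamental: x₁=8994000, y₁=650783  (since 80892036000000 − 191·423518513089 = 1)
k=2:  x_2 = 8994000·8994000+191·650783·650783 = 161784071999999,  y_2 = 8994000·650783+650783·8994000 = 11706284604000

8994000 650783
161784071999999 11706284604000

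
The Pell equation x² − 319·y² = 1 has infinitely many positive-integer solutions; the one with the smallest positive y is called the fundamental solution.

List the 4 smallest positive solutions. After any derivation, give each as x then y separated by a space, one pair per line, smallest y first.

[17; 1,6,5,1,4,…,6,1,34] for √319; ℓ=14 ⇒ convergent index 13
k=0  a_k=17  p_k/q_k = 17/1
k=1  a_k=1  p_k/q_k = 18/1
k=2  a_k=6  p_k/q_k = 125/7
k=3  a_k=5  p_k/q_k = 643/36
…
k=5  a_k=4  p_k/q_k = 3715/208
…
k=7  a_k=1  p_k/q_k = 15628/875
…
k=9  a_k=4  p_k/q_k = 250816/14043
k=10  a_k=1  p_k/q_k = 309613/17335
…
k=12  a_k=6  p_k/q_k = 11102899/621643
k=13  a_k=1  p_k/q_k = 12901780/722361
fundamental: x₁=12901780, y₁=722361  (since 166455927168400 − 319·521805414321 = 1)
(x_2, y_2) = (12901780·12901780 + 319·722361·722361, 12901780·722361 + 722361·12901780) = (332911854336799, 18639485405160)
(x_3, y_3) = (12901780·332911854336799 + 319·722361·18639485405160, 12901780·18639485405160 + 722361·332911854336799) = (8590311008090840302660, 480965080021169647239)
(x_4, y_4) = (12901780·8590311008090840302660 + 319·722361·480965080021169647239, 12901780·480965080021169647239 + 722361·8590311008090840302660) = (221660605515932150288251132801, 12410611300231033623224965680)

12901780 722361
332911854336799 18639485405160
8590311008090840302660 480965080021169647239
221660605515932150288251132801 12410611300231033623224965680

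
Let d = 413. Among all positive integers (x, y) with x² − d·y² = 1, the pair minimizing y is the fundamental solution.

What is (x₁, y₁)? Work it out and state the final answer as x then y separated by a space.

113399 5580

[20; 3,9,1,4,1,9,3,40] for √413; ℓ=8 ⇒ convergent index 7
k=0  a_k=20  p_k/q_k = 20/1
…
k=2  a_k=9  p_k/q_k = 569/28
k=3  a_k=1  p_k/q_k = 630/31
…
k=6  a_k=9  p_k/q_k = 36560/1799
k=7  a_k=3  p_k/q_k = 113399/5580
fundamental: x₁=113399, y₁=5580  (since 12859333201 − 413·31136400 = 1)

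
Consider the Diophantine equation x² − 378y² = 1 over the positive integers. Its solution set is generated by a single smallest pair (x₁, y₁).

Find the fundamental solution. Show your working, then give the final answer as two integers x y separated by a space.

8749 450

[19; 2,3,1,4,1,3,2,38] for √378; ℓ=8 ⇒ convergent index 7
k=0  a_k=19  p_k/q_k = 19/1
…
k=2  a_k=3  p_k/q_k = 136/7
…
k=6  a_k=3  p_k/q_k = 3869/199
k=7  a_k=2  p_k/q_k = 8749/450
(x₁, y₁) = (8749, 450);  8749² − 378·450² = 1 ✓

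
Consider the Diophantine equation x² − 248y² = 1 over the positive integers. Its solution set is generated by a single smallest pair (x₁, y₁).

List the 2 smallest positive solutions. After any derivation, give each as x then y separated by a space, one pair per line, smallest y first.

63 4
7937 504

[15; 1,2,1,30] for √248; ℓ=4 ⇒ convergent index 3
k=0  a_k=15  p_k/q_k = 15/1
k=1  a_k=1  p_k/q_k = 16/1
k=2  a_k=2  p_k/q_k = 47/3
k=3  a_k=1  p_k/q_k = 63/4
→ (63, 4).  Check: 63²=3969, 248·4²=3968, difference 1.
n=2: (63,4)∘(63,4) = (63·63+248·4·4, 63·4+4·63) = (7937,504)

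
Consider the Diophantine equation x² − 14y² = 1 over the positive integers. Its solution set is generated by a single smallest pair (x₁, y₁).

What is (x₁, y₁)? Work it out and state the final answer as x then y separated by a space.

[3; 1,2,1,6] for √14; ℓ=4 ⇒ convergent index 3
i=0: a=3 ⇒ p=3, q=1
…
i=2: a=2 ⇒ p=11, q=3
i=3: a=1 ⇒ p=15, q=4
(x₁, y₁) = (15, 4);  15² − 14·4² = 1 ✓

15 4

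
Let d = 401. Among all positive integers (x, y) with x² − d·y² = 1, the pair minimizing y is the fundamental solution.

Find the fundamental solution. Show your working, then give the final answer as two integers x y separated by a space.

801 40

d=401: √d = [20; 40] (ℓ=1, odd), read p_1/q_1
i=0: a=20 ⇒ p=20, q=1
i=1: a=40 ⇒ p=801, q=40
→ (801, 40).  Check: 801²=641601, 401·40²=641600, difference 1.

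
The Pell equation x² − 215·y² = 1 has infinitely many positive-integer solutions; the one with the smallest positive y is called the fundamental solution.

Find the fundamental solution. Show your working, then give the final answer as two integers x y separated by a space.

44 3

√215 = [14; 1,1,1,28, …], period ℓ=4 (even) → k=3
k=0  a_k=14  p_k/q_k = 14/1
…
k=2  a_k=1  p_k/q_k = 29/2
k=3  a_k=1  p_k/q_k = 44/3
(x₁, y₁) = (44, 3);  44² − 215·3² = 1 ✓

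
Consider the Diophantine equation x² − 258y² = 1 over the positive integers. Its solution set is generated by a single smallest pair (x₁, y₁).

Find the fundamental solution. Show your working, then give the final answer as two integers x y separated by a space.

√258 = [16; 16,32, …], period ℓ=2 (even) → k=1
step 0: (16, 1)  from 16·(1,0) + (0,1)
step 1: (257, 16)  from 16·(16,1) + (1,0)
fundamental: x₁=257, y₁=16  (since 66049 − 258·256 = 1)

257 16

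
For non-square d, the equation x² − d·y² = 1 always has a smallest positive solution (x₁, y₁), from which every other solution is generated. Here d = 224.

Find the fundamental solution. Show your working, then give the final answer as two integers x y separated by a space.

[14; 1,28] for √224; ℓ=2 ⇒ convergent index 1
i=0: a=14 ⇒ p=14, q=1
i=1: a=1 ⇒ p=15, q=1
(x₁, y₁) = (15, 1);  15² − 224·1² = 1 ✓

15 1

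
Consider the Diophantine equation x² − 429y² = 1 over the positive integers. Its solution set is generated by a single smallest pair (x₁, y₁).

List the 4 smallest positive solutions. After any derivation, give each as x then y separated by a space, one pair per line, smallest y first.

√429 = [20; 1,2,2,9,1,12,1,9,2,2,1,40, …], period ℓ=12 (even) → k=11
a_0=20:  p_0=20·1+0=20,  q_0=20·0+1=1
a_1=1:  p_1=1·20+1=21,  q_1=1·1+0=1
a_2=2:  p_2=2·21+20=62,  q_2=2·1+1=3
a_3=2:  p_3=2·62+21=145,  q_3=2·3+1=7
…
a_6=12:  p_6=12·1512+1367=19511,  q_6=12·73+66=942
a_7=1:  p_7=1·19511+1512=21023,  q_7=1·942+73=1015
a_8=9:  p_8=9·21023+19511=208718,  q_8=9·1015+942=10077
a_9=2:  p_9=2·208718+21023=438459,  q_9=2·10077+1015=21169
a_10=2:  p_10=2·438459+208718=1085636,  q_10=2·21169+10077=52415
a_11=1:  p_11=1·1085636+438459=1524095,  q_11=1·52415+21169=73584
fundamental: x₁=1524095, y₁=73584  (since 2322865569025 − 429·5414605056 = 1)
k=2:  x_2 = 1524095·1524095+429·73584·73584 = 4645731138049,  y_2 = 1524095·73584+73584·1524095 = 224298012960
k=3:  x_3 = 1524095·4645731138049+429·73584·224298012960 = 14161071197688057215,  y_3 = 1524095·224298012960+73584·4645731138049 = 683702960124468816
k=4:  x_4 = 1524095·14161071197688057215+429·73584·683702960124468816 = 43165635614076113391052801,  y_4 = 1524095·683702960124468816+73584·14161071197688057215 = 2084056526021580302230080

1524095 73584
4645731138049 224298012960
14161071197688057215 683702960124468816
43165635614076113391052801 2084056526021580302230080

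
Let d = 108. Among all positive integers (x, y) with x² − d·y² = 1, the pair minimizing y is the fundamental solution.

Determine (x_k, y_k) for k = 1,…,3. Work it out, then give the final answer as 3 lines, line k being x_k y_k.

1351 130
3650401 351260
9863382151 949104390

√108 → a₀=10, period (2,1,1,4,1,1,2,20); ℓ=8 even so k=7
a_0=10:  p_0=10·1+0=10,  q_0=10·0+1=1
a_1=2:  p_1=2·10+1=21,  q_1=2·1+0=2
a_2=1:  p_2=1·21+10=31,  q_2=1·2+1=3
…
a_6=1:  p_6=1·291+239=530,  q_6=1·28+23=51
a_7=2:  p_7=2·530+291=1351,  q_7=2·51+28=130
fundamental: x₁=1351, y₁=130  (since 1825201 − 108·16900 = 1)
n=2: (1351,130)∘(1351,130) = (1351·1351+108·130·130, 1351·130+130·1351) = (3650401,351260)
n=3: (3650401,351260)∘(1351,130) = (1351·3650401+108·130·351260, 1351·351260+130·3650401) = (9863382151,949104390)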